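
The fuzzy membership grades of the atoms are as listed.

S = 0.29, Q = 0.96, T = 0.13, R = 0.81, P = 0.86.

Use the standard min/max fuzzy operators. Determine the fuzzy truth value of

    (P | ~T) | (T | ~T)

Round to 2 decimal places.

0.87

~T = 1 − 0.13 = 0.87
P | ~T = max(a, b) on (0.86, 0.87) = 0.87
~T = 1 − 0.13 = 0.87
T | ~T = max(a, b) on (0.13, 0.87) = 0.87
(P | ~T) | (T | ~T) = max(a, b) on (0.87, 0.87) = 0.87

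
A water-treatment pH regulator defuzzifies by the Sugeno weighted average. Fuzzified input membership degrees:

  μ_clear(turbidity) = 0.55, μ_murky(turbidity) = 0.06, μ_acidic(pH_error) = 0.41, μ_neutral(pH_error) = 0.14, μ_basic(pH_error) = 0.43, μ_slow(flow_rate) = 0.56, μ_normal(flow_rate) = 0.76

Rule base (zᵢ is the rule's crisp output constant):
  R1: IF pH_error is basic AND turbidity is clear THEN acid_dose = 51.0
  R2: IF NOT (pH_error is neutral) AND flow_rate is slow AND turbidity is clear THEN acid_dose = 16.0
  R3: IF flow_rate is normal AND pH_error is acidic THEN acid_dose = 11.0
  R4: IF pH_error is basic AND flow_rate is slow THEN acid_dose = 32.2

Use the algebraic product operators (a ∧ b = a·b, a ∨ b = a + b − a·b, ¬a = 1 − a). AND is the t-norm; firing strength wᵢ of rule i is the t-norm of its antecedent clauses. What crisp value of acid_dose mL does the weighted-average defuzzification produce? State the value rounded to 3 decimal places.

R1 (z=51.0): basic=0.43, clear=0.55; AND[a·b] → w = 0.2365
R2 (z=16.0): ¬neutral=1−0.14=0.86, slow=0.56, clear=0.55; AND[a·b] → w = 0.2649
R3 (z=11.0): normal=0.76, acidic=0.41; AND[a·b] → w = 0.3116
R4 (z=32.2): basic=0.43, slow=0.56; AND[a·b] → w = 0.2408
Weighted average = (0.2365·51.0 + 0.2649·16.0 + 0.3116·11.0 + 0.2408·32.2) / (0.2365 + 0.2649 + 0.3116 + 0.2408)
  = 27.4809 / 1.0538 = 26.078

26.078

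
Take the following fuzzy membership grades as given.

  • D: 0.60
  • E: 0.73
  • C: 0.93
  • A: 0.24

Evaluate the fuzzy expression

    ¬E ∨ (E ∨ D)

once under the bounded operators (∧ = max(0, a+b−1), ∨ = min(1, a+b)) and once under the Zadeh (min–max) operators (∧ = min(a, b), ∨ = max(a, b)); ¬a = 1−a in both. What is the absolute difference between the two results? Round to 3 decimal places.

Under bounded:
  ¬E = 1 − 0.73 = 0.27
  E ∨ D = min(1, a+b) on (0.73, 0.60) = 1.00
  ¬E ∨ (E ∨ D) = min(1, a+b) on (0.27, 1.00) = 1.00
  → value = 1.0000
Under Zadeh (min–max):
  ¬E = 1 − 0.73 = 0.27
  E ∨ D = max(a, b) on (0.73, 0.60) = 0.73
  ¬E ∨ (E ∨ D) = max(a, b) on (0.27, 0.73) = 0.73
  → value = 0.7300
|1.0000 − 0.7300| = 0.270

0.270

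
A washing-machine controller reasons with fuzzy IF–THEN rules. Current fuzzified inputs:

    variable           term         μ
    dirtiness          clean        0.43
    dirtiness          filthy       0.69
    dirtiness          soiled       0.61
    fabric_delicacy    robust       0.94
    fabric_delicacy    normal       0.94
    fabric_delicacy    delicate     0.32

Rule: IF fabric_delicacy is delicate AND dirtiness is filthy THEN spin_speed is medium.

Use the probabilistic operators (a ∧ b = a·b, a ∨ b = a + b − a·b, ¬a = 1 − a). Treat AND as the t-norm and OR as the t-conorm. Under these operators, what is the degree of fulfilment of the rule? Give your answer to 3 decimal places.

firing strength: delicate=0.32, filthy=0.69; AND[a·b] → w = 0.2208

0.221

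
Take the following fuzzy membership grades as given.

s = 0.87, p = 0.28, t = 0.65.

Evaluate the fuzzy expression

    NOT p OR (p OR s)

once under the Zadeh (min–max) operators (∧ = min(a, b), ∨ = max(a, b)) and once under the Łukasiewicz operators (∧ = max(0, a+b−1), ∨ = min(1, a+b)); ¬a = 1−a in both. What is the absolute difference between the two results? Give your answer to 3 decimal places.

0.130

Under Zadeh (min–max):
  NOT p = 1 − 0.28 = 0.72
  p OR s = max(a, b) on (0.28, 0.87) = 0.87
  NOT p OR (p OR s) = max(a, b) on (0.72, 0.87) = 0.87
  → value = 0.8700
Under Łukasiewicz:
  NOT p = 1 − 0.28 = 0.72
  p OR s = min(1, a+b) on (0.28, 0.87) = 1.00
  NOT p OR (p OR s) = min(1, a+b) on (0.72, 1.00) = 1.00
  → value = 1.0000
|0.8700 − 1.0000| = 0.130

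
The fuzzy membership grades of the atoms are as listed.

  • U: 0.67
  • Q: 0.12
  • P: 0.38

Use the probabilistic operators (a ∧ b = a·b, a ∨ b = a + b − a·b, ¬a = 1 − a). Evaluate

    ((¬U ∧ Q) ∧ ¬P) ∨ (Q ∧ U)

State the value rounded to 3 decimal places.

¬U = 1 − 0.6700 = 0.3300
¬U ∧ Q = a·b on (0.3300, 0.1200) = 0.0396
¬P = 1 − 0.3800 = 0.6200
(¬U ∧ Q) ∧ ¬P = a·b on (0.0396, 0.6200) = 0.0246
Q ∧ U = a·b on (0.1200, 0.6700) = 0.0804
((¬U ∧ Q) ∧ ¬P) ∨ (Q ∧ U) = a + b − a·b on (0.0246, 0.0804) = 0.1030

0.103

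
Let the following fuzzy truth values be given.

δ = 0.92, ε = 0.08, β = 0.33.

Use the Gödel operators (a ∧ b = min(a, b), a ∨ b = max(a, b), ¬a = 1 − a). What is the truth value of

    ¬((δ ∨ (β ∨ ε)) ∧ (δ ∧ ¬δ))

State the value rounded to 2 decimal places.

0.92

β ∨ ε = max(a, b) on (0.33, 0.08) = 0.33
δ ∨ (β ∨ ε) = max(a, b) on (0.92, 0.33) = 0.92
¬δ = 1 − 0.92 = 0.08
δ ∧ ¬δ = min(a, b) on (0.92, 0.08) = 0.08
(δ ∨ (β ∨ ε)) ∧ (δ ∧ ¬δ) = min(a, b) on (0.92, 0.08) = 0.08
¬((δ ∨ (β ∨ ε)) ∧ (δ ∧ ¬δ)) = 1 − 0.08 = 0.92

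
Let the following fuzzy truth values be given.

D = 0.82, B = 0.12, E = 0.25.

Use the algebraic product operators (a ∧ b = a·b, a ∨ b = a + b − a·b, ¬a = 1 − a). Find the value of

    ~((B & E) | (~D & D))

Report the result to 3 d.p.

B & E = a·b on (0.1200, 0.2500) = 0.0300
~D = 1 − 0.8200 = 0.1800
~D & D = a·b on (0.1800, 0.8200) = 0.1476
(B & E) | (~D & D) = a + b − a·b on (0.0300, 0.1476) = 0.1732
~((B & E) | (~D & D)) = 1 − 0.1732 = 0.8268

0.827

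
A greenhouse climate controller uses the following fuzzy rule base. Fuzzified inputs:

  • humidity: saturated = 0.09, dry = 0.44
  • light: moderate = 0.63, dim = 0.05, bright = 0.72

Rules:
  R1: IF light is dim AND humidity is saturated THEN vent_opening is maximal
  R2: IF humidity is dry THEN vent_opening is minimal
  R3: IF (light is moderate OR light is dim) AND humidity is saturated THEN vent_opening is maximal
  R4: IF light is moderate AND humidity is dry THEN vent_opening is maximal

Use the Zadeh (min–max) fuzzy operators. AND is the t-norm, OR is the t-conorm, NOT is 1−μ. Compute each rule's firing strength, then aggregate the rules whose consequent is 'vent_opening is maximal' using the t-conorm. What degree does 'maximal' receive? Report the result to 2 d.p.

0.44

R1: dim=0.05, saturated=0.09; AND[min(a, b)] → w = 0.05
R2: dry=0.44 → w = 0.44
R3: (moderate=0.63 OR dim=0.05) = 0.63; AND[min(a, b)] with saturated=0.09 → w = 0.09
R4: moderate=0.63, dry=0.44; AND[min(a, b)] → w = 0.44
Rules with consequent 'maximal': {R1, R3, R4} → strengths 0.05, 0.09, 0.44
Aggregate via t-conorm [max(a, b)]: 0.44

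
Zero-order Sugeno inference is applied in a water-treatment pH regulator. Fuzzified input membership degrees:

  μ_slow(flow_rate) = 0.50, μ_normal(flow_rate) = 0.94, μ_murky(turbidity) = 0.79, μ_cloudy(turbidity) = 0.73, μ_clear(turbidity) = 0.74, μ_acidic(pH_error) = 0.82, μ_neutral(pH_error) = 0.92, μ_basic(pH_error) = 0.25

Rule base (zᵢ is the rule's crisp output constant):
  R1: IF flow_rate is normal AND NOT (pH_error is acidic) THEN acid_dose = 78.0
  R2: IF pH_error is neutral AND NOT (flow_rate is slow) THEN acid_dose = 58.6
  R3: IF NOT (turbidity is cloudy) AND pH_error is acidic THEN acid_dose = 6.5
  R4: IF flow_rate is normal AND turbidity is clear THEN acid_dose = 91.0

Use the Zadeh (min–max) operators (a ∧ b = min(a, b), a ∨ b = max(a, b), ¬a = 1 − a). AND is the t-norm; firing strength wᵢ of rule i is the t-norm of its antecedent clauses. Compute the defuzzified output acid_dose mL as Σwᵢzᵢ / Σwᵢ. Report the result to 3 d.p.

R1 (z=78.0): normal=0.94, ¬acidic=1−0.82=0.18; AND[min(a, b)] → w = 0.18
R2 (z=58.6): neutral=0.92, ¬slow=1−0.50=0.50; AND[min(a, b)] → w = 0.50
R3 (z=6.5): ¬cloudy=1−0.73=0.27, acidic=0.82; AND[min(a, b)] → w = 0.27
R4 (z=91.0): normal=0.94, clear=0.74; AND[min(a, b)] → w = 0.74
Weighted average = (0.18·78.0 + 0.50·58.6 + 0.27·6.5 + 0.74·91.0) / (0.18 + 0.50 + 0.27 + 0.74)
  = 112.4350 / 1.6900 = 66.530

66.530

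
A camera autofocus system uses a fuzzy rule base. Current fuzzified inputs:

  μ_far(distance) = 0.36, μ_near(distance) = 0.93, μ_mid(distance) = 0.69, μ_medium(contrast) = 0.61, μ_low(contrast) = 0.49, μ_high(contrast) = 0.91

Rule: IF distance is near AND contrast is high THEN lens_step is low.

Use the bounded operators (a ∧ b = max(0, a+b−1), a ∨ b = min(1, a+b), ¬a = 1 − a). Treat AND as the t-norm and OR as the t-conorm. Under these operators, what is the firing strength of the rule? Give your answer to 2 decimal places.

firing strength: near=0.93, high=0.91; AND[max(0, a+b−1)] → w = 0.84

0.84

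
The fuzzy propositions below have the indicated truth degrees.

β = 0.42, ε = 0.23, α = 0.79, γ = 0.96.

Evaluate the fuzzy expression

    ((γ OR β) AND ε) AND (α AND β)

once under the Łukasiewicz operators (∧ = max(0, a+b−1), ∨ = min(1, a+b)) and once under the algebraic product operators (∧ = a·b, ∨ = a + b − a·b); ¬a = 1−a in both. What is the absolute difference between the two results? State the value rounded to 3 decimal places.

Under Łukasiewicz:
  γ OR β = min(1, a+b) on (0.96, 0.42) = 1.00
  (γ OR β) AND ε = max(0, a+b−1) on (1.00, 0.23) = 0.23
  α AND β = max(0, a+b−1) on (0.79, 0.42) = 0.21
  ((γ OR β) AND ε) AND (α AND β) = max(0, a+b−1) on (0.23, 0.21) = 0.00
  → value = 0.0000
Under algebraic product:
  γ OR β = a + b − a·b on (0.9600, 0.4200) = 0.9768
  (γ OR β) AND ε = a·b on (0.9768, 0.2300) = 0.2247
  α AND β = a·b on (0.7900, 0.4200) = 0.3318
  ((γ OR β) AND ε) AND (α AND β) = a·b on (0.2247, 0.3318) = 0.0745
  → value = 0.0745
|0.0000 − 0.0745| = 0.075

0.075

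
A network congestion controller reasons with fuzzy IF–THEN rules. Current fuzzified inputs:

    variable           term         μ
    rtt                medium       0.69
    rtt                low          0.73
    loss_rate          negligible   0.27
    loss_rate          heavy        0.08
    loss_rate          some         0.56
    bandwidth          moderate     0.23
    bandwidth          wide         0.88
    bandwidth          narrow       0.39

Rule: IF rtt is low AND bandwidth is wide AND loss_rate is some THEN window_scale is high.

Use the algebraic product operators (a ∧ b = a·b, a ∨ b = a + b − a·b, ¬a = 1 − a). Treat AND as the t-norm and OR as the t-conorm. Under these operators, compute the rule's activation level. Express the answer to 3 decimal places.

0.360

firing strength: low=0.73, wide=0.88, some=0.56; AND[a·b] → w = 0.3597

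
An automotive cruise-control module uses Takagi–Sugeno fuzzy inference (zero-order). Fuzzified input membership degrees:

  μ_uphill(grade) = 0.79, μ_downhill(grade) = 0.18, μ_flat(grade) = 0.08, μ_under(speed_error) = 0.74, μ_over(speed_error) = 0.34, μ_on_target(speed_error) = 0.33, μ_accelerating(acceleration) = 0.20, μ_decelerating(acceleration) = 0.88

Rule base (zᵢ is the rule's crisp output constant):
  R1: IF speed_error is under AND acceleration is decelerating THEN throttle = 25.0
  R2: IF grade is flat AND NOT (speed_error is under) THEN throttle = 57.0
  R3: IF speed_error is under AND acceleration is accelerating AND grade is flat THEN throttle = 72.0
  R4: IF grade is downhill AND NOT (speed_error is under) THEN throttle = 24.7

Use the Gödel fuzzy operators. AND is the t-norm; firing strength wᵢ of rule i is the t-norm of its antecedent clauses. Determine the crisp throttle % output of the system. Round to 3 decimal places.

30.802

R1 (z=25.0): under=0.74, decelerating=0.88; AND[min(a, b)] → w = 0.74
R2 (z=57.0): flat=0.08, ¬under=1−0.74=0.26; AND[min(a, b)] → w = 0.08
R3 (z=72.0): under=0.74, accelerating=0.20, flat=0.08; AND[min(a, b)] → w = 0.08
R4 (z=24.7): downhill=0.18, ¬under=1−0.74=0.26; AND[min(a, b)] → w = 0.18
Weighted average = (0.74·25.0 + 0.08·57.0 + 0.08·72.0 + 0.18·24.7) / (0.74 + 0.08 + 0.08 + 0.18)
  = 33.2660 / 1.0800 = 30.802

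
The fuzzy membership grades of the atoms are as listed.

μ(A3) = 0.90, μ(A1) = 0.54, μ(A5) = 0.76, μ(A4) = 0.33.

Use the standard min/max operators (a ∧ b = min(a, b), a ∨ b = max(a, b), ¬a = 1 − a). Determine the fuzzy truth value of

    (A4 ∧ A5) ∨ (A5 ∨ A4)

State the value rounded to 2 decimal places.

A4 ∧ A5 = min(a, b) on (0.33, 0.76) = 0.33
A5 ∨ A4 = max(a, b) on (0.76, 0.33) = 0.76
(A4 ∧ A5) ∨ (A5 ∨ A4) = max(a, b) on (0.33, 0.76) = 0.76

0.76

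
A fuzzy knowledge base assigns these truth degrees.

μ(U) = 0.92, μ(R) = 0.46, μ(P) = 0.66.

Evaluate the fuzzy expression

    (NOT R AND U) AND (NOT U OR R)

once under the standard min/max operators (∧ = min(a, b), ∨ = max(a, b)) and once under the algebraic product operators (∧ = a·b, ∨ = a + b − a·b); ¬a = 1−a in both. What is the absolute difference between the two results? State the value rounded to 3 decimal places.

0.210

Under standard min/max:
  NOT R = 1 − 0.46 = 0.54
  NOT R AND U = min(a, b) on (0.54, 0.92) = 0.54
  NOT U = 1 − 0.92 = 0.08
  NOT U OR R = max(a, b) on (0.08, 0.46) = 0.46
  (NOT R AND U) AND (NOT U OR R) = min(a, b) on (0.54, 0.46) = 0.46
  → value = 0.4600
Under algebraic product:
  NOT R = 1 − 0.4600 = 0.5400
  NOT R AND U = a·b on (0.5400, 0.9200) = 0.4968
  NOT U = 1 − 0.9200 = 0.0800
  NOT U OR R = a + b − a·b on (0.0800, 0.4600) = 0.5032
  (NOT R AND U) AND (NOT U OR R) = a·b on (0.4968, 0.5032) = 0.2500
  → value = 0.2500
|0.4600 − 0.2500| = 0.210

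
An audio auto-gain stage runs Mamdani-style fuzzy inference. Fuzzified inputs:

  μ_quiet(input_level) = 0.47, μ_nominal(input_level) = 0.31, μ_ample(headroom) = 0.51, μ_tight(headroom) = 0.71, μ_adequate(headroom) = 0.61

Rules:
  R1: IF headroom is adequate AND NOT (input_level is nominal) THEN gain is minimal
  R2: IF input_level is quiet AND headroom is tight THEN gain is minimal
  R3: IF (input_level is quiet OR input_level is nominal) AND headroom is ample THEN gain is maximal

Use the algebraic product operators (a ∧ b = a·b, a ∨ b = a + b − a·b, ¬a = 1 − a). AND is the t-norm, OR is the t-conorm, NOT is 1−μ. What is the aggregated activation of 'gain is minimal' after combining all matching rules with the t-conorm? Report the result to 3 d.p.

0.614

R1: adequate=0.61, ¬nominal=1−0.31=0.69; AND[a·b] → w = 0.4209
R2: quiet=0.47, tight=0.71; AND[a·b] → w = 0.3337
R3: (quiet=0.47 OR nominal=0.31) = 0.6343; AND[a·b] with ample=0.51 → w = 0.3235
Rules with consequent 'minimal': {R1, R2} → strengths 0.4209, 0.3337
Aggregate via t-conorm [a + b − a·b]: 0.6141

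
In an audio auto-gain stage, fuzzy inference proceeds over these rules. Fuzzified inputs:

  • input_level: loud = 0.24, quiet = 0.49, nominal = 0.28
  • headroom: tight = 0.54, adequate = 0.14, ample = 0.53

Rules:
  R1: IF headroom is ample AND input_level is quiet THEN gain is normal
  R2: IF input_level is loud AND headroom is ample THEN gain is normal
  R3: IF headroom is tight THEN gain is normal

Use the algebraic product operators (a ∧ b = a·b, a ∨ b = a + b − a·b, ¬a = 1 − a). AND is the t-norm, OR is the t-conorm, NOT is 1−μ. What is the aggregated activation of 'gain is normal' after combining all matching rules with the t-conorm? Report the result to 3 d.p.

R1: ample=0.53, quiet=0.49; AND[a·b] → w = 0.2597
R2: loud=0.24, ample=0.53; AND[a·b] → w = 0.1272
R3: tight=0.54 → w = 0.5400
Rules with consequent 'normal': {R1, R2, R3} → strengths 0.2597, 0.1272, 0.5400
Aggregate via t-conorm [a + b − a·b]: 0.7028

0.703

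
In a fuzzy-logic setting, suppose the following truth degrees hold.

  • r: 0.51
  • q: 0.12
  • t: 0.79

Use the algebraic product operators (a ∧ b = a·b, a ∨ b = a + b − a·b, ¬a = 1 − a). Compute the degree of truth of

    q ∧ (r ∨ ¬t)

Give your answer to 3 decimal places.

¬t = 1 − 0.7900 = 0.2100
r ∨ ¬t = a + b − a·b on (0.5100, 0.2100) = 0.6129
q ∧ (r ∨ ¬t) = a·b on (0.1200, 0.6129) = 0.0735

0.074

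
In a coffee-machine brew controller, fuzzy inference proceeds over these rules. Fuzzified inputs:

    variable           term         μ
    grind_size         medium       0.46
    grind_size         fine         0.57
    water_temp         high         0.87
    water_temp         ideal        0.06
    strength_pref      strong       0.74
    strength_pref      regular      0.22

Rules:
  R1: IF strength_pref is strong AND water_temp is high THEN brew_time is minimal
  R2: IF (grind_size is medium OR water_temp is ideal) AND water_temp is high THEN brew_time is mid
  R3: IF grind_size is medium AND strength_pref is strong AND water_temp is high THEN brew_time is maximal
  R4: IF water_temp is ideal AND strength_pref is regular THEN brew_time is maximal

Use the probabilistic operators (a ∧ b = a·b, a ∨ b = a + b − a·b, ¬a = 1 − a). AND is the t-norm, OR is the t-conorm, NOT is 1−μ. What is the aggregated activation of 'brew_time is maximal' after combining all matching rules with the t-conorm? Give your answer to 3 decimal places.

0.305

R1: strong=0.74, high=0.87; AND[a·b] → w = 0.6438
R2: (medium=0.46 OR ideal=0.06) = 0.4924; AND[a·b] with high=0.87 → w = 0.4284
R3: medium=0.46, strong=0.74, high=0.87; AND[a·b] → w = 0.2961
R4: ideal=0.06, regular=0.22; AND[a·b] → w = 0.0132
Rules with consequent 'maximal': {R3, R4} → strengths 0.2961, 0.0132
Aggregate via t-conorm [a + b − a·b]: 0.3054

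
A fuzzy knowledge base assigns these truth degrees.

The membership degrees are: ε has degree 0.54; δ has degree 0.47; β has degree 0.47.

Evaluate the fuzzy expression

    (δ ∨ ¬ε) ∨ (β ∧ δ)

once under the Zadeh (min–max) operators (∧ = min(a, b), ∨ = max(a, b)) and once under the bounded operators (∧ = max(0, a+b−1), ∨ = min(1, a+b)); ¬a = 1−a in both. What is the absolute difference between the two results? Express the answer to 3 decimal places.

0.460

Under Zadeh (min–max):
  ¬ε = 1 − 0.54 = 0.46
  δ ∨ ¬ε = max(a, b) on (0.47, 0.46) = 0.47
  β ∧ δ = min(a, b) on (0.47, 0.47) = 0.47
  (δ ∨ ¬ε) ∨ (β ∧ δ) = max(a, b) on (0.47, 0.47) = 0.47
  → value = 0.4700
Under bounded:
  ¬ε = 1 − 0.54 = 0.46
  δ ∨ ¬ε = min(1, a+b) on (0.47, 0.46) = 0.93
  β ∧ δ = max(0, a+b−1) on (0.47, 0.47) = 0.00
  (δ ∨ ¬ε) ∨ (β ∧ δ) = min(1, a+b) on (0.93, 0.00) = 0.93
  → value = 0.9300
|0.4700 − 0.9300| = 0.460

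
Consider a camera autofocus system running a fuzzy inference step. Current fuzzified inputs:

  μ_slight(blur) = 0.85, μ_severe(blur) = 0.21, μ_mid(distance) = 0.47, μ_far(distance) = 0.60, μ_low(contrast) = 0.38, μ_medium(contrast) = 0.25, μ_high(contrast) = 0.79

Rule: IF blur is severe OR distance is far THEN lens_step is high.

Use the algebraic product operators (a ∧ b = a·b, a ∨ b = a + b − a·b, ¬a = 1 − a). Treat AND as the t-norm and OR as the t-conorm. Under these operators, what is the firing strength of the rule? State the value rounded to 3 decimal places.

firing strength: severe=0.21, far=0.60; OR[a + b − a·b] → w = 0.6840

0.684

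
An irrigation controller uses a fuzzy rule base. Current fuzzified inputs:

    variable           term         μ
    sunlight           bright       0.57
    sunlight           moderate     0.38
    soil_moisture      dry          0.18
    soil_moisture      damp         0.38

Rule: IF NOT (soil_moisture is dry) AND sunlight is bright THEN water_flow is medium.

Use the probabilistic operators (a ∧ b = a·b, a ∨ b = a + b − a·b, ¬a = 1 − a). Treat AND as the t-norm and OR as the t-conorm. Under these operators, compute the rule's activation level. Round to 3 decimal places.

firing strength: ¬dry=1−0.18=0.82, bright=0.57; AND[a·b] → w = 0.4674

0.467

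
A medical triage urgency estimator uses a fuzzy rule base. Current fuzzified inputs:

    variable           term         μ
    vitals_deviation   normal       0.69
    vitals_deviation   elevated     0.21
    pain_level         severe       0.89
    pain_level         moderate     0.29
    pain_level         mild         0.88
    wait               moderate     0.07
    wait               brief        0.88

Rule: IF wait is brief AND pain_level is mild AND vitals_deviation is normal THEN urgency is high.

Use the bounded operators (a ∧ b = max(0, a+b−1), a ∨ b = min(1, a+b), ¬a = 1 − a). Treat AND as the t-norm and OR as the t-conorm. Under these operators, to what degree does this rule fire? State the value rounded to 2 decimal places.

firing strength: brief=0.88, mild=0.88, normal=0.69; AND[max(0, a+b−1)] → w = 0.45

0.45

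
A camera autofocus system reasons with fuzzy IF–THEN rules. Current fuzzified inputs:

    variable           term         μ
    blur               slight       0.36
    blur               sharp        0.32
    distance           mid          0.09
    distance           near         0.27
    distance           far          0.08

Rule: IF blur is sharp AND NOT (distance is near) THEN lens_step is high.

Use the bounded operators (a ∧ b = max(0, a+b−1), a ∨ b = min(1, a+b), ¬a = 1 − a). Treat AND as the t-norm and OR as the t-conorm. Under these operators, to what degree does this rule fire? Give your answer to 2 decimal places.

firing strength: sharp=0.32, ¬near=1−0.27=0.73; AND[max(0, a+b−1)] → w = 0.05

0.05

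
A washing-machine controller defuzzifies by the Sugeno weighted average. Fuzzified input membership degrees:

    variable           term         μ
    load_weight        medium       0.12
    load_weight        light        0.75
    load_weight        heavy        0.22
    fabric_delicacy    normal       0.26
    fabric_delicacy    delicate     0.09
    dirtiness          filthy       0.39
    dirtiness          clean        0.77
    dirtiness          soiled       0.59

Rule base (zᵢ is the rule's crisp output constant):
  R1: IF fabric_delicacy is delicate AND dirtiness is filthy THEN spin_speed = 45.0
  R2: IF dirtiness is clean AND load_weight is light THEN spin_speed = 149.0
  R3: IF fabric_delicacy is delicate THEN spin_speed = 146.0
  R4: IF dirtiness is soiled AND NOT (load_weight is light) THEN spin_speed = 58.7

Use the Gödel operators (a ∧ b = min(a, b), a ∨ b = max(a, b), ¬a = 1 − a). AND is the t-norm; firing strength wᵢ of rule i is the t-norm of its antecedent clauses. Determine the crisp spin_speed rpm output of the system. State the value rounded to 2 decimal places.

R1 (z=45.0): delicate=0.09, filthy=0.39; AND[min(a, b)] → w = 0.09
R2 (z=149.0): clean=0.77, light=0.75; AND[min(a, b)] → w = 0.75
R3 (z=146.0): delicate=0.09 → w = 0.09
R4 (z=58.7): soiled=0.59, ¬light=1−0.75=0.25; AND[min(a, b)] → w = 0.25
Weighted average = (0.09·45.0 + 0.75·149.0 + 0.09·146.0 + 0.25·58.7) / (0.09 + 0.75 + 0.09 + 0.25)
  = 143.6150 / 1.1800 = 121.71

121.71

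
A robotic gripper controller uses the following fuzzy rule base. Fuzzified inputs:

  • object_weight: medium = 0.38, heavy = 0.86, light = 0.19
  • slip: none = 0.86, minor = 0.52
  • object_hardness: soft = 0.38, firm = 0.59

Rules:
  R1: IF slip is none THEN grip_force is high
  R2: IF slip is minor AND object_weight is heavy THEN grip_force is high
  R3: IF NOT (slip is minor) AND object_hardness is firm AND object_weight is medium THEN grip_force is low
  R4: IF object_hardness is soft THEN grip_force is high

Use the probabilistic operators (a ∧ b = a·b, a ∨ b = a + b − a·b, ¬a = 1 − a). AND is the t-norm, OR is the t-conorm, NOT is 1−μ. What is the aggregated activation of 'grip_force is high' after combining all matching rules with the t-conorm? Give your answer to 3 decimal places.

R1: none=0.86 → w = 0.8600
R2: minor=0.52, heavy=0.86; AND[a·b] → w = 0.4472
R3: ¬minor=1−0.52=0.48, firm=0.59, medium=0.38; AND[a·b] → w = 0.1076
R4: soft=0.38 → w = 0.3800
Rules with consequent 'high': {R1, R2, R4} → strengths 0.8600, 0.4472, 0.3800
Aggregate via t-conorm [a + b − a·b]: 0.9520

0.952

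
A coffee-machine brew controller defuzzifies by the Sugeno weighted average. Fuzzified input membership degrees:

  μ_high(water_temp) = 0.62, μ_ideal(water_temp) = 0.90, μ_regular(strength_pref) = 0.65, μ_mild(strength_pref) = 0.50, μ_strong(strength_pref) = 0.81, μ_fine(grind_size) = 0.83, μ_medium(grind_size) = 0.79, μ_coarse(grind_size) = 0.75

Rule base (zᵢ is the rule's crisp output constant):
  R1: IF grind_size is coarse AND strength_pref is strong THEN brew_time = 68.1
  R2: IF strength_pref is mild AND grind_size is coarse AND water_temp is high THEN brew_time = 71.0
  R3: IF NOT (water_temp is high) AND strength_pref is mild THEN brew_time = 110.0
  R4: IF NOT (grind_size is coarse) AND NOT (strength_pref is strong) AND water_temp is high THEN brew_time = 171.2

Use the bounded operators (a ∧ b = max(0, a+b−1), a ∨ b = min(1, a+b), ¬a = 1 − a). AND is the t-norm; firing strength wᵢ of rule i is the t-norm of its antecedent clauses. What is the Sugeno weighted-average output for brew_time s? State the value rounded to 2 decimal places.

R1 (z=68.1): coarse=0.75, strong=0.81; AND[max(0, a+b−1)] → w = 0.56
R2 (z=71.0): mild=0.50, coarse=0.75, high=0.62; AND[max(0, a+b−1)] → w = 0.00
R3 (z=110.0): ¬high=1−0.62=0.38, mild=0.50; AND[max(0, a+b−1)] → w = 0.00
R4 (z=171.2): ¬coarse=1−0.75=0.25, ¬strong=1−0.81=0.19, high=0.62; AND[max(0, a+b−1)] → w = 0.00
Weighted average = (0.56·68.1 + 0.00·71.0 + 0.00·110.0 + 0.00·171.2) / (0.56 + 0.00 + 0.00 + 0.00)
  = 38.1360 / 0.5600 = 68.10

68.10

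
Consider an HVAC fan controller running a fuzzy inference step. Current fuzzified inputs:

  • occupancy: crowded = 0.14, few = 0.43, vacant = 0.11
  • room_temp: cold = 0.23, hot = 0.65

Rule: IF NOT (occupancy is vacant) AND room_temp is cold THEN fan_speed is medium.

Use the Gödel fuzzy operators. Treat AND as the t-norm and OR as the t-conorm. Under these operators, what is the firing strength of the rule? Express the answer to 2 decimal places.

firing strength: ¬vacant=1−0.11=0.89, cold=0.23; AND[min(a, b)] → w = 0.23

0.23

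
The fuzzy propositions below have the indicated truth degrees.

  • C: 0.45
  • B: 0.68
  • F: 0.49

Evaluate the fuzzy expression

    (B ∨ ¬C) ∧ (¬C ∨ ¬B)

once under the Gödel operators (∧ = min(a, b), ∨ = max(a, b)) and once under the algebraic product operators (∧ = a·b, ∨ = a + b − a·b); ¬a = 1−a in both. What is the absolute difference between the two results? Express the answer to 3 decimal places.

Under Gödel:
  ¬C = 1 − 0.45 = 0.55
  B ∨ ¬C = max(a, b) on (0.68, 0.55) = 0.68
  ¬C = 1 − 0.45 = 0.55
  ¬B = 1 − 0.68 = 0.32
  ¬C ∨ ¬B = max(a, b) on (0.55, 0.32) = 0.55
  (B ∨ ¬C) ∧ (¬C ∨ ¬B) = min(a, b) on (0.68, 0.55) = 0.55
  → value = 0.5500
Under algebraic product:
  ¬C = 1 − 0.4500 = 0.5500
  B ∨ ¬C = a + b − a·b on (0.6800, 0.5500) = 0.8560
  ¬C = 1 − 0.4500 = 0.5500
  ¬B = 1 − 0.6800 = 0.3200
  ¬C ∨ ¬B = a + b − a·b on (0.5500, 0.3200) = 0.6940
  (B ∨ ¬C) ∧ (¬C ∨ ¬B) = a·b on (0.8560, 0.6940) = 0.5941
  → value = 0.5941
|0.5500 − 0.5941| = 0.044

0.044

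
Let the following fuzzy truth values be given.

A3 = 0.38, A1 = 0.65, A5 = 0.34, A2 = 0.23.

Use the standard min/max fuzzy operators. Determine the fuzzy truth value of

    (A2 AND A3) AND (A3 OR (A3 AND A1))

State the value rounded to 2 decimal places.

0.23

A2 AND A3 = min(a, b) on (0.23, 0.38) = 0.23
A3 AND A1 = min(a, b) on (0.38, 0.65) = 0.38
A3 OR (A3 AND A1) = max(a, b) on (0.38, 0.38) = 0.38
(A2 AND A3) AND (A3 OR (A3 AND A1)) = min(a, b) on (0.23, 0.38) = 0.23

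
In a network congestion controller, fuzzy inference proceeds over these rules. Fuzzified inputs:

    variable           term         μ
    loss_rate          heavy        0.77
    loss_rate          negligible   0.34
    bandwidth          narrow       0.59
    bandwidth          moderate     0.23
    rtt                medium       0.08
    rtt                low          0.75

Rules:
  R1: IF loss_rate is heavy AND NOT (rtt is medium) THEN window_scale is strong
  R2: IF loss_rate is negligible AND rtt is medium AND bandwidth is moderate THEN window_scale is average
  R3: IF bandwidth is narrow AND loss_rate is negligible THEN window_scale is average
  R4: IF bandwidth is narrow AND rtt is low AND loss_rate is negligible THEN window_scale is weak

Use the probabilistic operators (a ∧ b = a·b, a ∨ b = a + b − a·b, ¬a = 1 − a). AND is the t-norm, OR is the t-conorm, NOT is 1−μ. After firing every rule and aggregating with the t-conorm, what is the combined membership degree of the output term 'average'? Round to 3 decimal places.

R1: heavy=0.77, ¬medium=1−0.08=0.92; AND[a·b] → w = 0.7084
R2: negligible=0.34, medium=0.08, moderate=0.23; AND[a·b] → w = 0.0063
R3: narrow=0.59, negligible=0.34; AND[a·b] → w = 0.2006
R4: narrow=0.59, low=0.75, negligible=0.34; AND[a·b] → w = 0.1505
Rules with consequent 'average': {R2, R3} → strengths 0.0063, 0.2006
Aggregate via t-conorm [a + b − a·b]: 0.2056

0.206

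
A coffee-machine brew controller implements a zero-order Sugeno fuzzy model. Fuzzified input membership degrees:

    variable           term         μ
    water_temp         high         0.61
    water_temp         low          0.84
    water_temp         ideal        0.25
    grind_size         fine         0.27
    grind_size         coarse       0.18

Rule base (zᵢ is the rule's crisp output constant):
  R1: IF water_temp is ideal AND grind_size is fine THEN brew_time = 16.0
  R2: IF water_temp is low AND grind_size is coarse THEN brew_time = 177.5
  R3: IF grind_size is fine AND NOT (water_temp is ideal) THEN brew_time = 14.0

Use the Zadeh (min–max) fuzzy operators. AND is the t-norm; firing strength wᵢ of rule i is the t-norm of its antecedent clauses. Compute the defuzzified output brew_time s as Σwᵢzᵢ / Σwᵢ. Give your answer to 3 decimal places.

56.757

R1 (z=16.0): ideal=0.25, fine=0.27; AND[min(a, b)] → w = 0.25
R2 (z=177.5): low=0.84, coarse=0.18; AND[min(a, b)] → w = 0.18
R3 (z=14.0): fine=0.27, ¬ideal=1−0.25=0.75; AND[min(a, b)] → w = 0.27
Weighted average = (0.25·16.0 + 0.18·177.5 + 0.27·14.0) / (0.25 + 0.18 + 0.27)
  = 39.7300 / 0.7000 = 56.757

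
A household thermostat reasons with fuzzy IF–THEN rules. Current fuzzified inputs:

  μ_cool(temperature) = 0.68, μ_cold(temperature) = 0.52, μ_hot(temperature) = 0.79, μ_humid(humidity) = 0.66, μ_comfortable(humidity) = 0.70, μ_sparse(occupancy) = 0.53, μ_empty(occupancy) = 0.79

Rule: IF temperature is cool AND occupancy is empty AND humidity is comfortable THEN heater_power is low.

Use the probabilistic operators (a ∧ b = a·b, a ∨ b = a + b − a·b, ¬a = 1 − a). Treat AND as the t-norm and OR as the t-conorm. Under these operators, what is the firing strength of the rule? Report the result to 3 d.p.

firing strength: cool=0.68, empty=0.79, comfortable=0.70; AND[a·b] → w = 0.3760

0.376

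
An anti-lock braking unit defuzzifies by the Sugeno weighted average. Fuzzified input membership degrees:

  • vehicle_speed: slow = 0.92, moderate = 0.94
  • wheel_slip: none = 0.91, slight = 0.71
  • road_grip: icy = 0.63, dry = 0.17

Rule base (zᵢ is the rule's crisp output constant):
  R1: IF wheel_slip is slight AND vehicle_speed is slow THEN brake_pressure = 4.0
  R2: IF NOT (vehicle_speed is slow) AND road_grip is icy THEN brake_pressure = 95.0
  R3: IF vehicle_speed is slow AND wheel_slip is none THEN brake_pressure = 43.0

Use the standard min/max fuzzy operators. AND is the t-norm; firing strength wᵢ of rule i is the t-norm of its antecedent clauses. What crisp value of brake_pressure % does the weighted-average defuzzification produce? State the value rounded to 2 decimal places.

29.16

R1 (z=4.0): slight=0.71, slow=0.92; AND[min(a, b)] → w = 0.71
R2 (z=95.0): ¬slow=1−0.92=0.08, icy=0.63; AND[min(a, b)] → w = 0.08
R3 (z=43.0): slow=0.92, none=0.91; AND[min(a, b)] → w = 0.91
Weighted average = (0.71·4.0 + 0.08·95.0 + 0.91·43.0) / (0.71 + 0.08 + 0.91)
  = 49.5700 / 1.7000 = 29.16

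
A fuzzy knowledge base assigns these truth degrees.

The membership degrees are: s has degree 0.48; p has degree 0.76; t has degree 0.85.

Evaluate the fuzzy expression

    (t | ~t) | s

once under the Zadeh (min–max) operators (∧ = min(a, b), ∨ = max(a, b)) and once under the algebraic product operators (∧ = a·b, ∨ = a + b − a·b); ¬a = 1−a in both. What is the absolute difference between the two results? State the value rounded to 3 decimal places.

0.084

Under Zadeh (min–max):
  ~t = 1 − 0.85 = 0.15
  t | ~t = max(a, b) on (0.85, 0.15) = 0.85
  (t | ~t) | s = max(a, b) on (0.85, 0.48) = 0.85
  → value = 0.8500
Under algebraic product:
  ~t = 1 − 0.8500 = 0.1500
  t | ~t = a + b − a·b on (0.8500, 0.1500) = 0.8725
  (t | ~t) | s = a + b − a·b on (0.8725, 0.4800) = 0.9337
  → value = 0.9337
|0.8500 − 0.9337| = 0.084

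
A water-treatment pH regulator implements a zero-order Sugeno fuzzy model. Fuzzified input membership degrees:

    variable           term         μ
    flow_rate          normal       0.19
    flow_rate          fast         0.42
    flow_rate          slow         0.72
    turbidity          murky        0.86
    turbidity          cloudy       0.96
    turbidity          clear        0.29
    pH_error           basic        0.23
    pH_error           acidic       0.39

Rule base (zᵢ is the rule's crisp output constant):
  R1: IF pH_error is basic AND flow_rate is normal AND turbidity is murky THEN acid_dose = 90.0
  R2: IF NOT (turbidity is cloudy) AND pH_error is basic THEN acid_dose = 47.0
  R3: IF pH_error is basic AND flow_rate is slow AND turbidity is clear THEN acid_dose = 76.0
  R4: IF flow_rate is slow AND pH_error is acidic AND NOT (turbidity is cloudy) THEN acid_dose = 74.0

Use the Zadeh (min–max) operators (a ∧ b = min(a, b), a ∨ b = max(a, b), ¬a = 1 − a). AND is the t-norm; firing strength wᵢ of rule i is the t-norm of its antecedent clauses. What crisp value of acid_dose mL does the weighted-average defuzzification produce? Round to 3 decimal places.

78.840

R1 (z=90.0): basic=0.23, normal=0.19, murky=0.86; AND[min(a, b)] → w = 0.19
R2 (z=47.0): ¬cloudy=1−0.96=0.04, basic=0.23; AND[min(a, b)] → w = 0.04
R3 (z=76.0): basic=0.23, slow=0.72, clear=0.29; AND[min(a, b)] → w = 0.23
R4 (z=74.0): slow=0.72, acidic=0.39, ¬cloudy=1−0.96=0.04; AND[min(a, b)] → w = 0.04
Weighted average = (0.19·90.0 + 0.04·47.0 + 0.23·76.0 + 0.04·74.0) / (0.19 + 0.04 + 0.23 + 0.04)
  = 39.4200 / 0.5000 = 78.840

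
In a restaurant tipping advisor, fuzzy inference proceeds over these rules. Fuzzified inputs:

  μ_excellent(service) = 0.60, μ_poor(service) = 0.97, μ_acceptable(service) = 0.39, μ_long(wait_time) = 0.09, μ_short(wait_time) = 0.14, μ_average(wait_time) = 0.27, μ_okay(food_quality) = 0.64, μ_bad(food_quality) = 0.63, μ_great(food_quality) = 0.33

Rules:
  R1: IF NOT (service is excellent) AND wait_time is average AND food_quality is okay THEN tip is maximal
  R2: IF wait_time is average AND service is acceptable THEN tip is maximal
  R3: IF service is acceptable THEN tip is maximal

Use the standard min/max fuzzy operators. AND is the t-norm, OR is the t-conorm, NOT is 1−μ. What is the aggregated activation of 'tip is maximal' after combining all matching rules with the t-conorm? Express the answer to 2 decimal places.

0.39

R1: ¬excellent=1−0.60=0.40, average=0.27, okay=0.64; AND[min(a, b)] → w = 0.27
R2: average=0.27, acceptable=0.39; AND[min(a, b)] → w = 0.27
R3: acceptable=0.39 → w = 0.39
Rules with consequent 'maximal': {R1, R2, R3} → strengths 0.27, 0.27, 0.39
Aggregate via t-conorm [max(a, b)]: 0.39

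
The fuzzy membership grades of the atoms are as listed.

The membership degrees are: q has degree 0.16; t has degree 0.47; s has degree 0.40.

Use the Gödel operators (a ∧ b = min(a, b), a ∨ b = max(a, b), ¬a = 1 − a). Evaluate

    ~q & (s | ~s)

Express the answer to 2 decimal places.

~q = 1 − 0.16 = 0.84
~s = 1 − 0.40 = 0.60
s | ~s = max(a, b) on (0.40, 0.60) = 0.60
~q & (s | ~s) = min(a, b) on (0.84, 0.60) = 0.60

0.60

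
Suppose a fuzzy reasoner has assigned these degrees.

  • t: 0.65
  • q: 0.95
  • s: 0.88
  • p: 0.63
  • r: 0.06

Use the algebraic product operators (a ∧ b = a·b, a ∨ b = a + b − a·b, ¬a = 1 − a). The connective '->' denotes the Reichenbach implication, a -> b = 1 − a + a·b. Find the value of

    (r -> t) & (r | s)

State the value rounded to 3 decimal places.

0.869

r -> t  [Reichenbach: 1 − a + a·b] with a=0.0600, b=0.6500 → 0.9790
r | s = a + b − a·b on (0.0600, 0.8800) = 0.8872
(r -> t) & (r | s) = a·b on (0.9790, 0.8872) = 0.8686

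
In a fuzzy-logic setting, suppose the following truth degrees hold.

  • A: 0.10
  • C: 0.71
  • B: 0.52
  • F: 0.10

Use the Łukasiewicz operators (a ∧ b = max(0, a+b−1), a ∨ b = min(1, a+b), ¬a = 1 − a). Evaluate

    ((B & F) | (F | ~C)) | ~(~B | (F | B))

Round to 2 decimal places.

0.39

B & F = max(0, a+b−1) on (0.52, 0.10) = 0.00
~C = 1 − 0.71 = 0.29
F | ~C = min(1, a+b) on (0.10, 0.29) = 0.39
(B & F) | (F | ~C) = min(1, a+b) on (0.00, 0.39) = 0.39
~B = 1 − 0.52 = 0.48
F | B = min(1, a+b) on (0.10, 0.52) = 0.62
~B | (F | B) = min(1, a+b) on (0.48, 0.62) = 1.00
~(~B | (F | B)) = 1 − 1.00 = 0.00
((B & F) | (F | ~C)) | ~(~B | (F | B)) = min(1, a+b) on (0.39, 0.00) = 0.39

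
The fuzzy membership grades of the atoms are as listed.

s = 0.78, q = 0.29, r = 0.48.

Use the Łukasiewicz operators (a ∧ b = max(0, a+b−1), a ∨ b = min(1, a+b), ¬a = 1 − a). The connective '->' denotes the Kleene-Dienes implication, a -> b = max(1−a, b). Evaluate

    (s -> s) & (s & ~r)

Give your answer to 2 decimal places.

0.08

s -> s  [Kleene-Dienes: max(1−a, b)] with a=0.78, b=0.78 → 0.78
~r = 1 − 0.48 = 0.52
s & ~r = max(0, a+b−1) on (0.78, 0.52) = 0.30
(s -> s) & (s & ~r) = max(0, a+b−1) on (0.78, 0.30) = 0.08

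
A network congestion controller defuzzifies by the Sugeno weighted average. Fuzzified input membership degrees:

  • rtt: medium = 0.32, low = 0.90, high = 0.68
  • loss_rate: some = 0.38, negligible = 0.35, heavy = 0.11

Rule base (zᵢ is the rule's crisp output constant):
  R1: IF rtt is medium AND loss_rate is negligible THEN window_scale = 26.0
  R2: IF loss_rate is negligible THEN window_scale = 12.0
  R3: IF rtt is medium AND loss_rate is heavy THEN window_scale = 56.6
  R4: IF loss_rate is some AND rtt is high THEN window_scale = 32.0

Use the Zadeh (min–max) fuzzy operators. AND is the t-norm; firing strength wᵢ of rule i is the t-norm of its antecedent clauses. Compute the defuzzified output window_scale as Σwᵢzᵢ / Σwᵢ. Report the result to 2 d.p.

26.64

R1 (z=26.0): medium=0.32, negligible=0.35; AND[min(a, b)] → w = 0.32
R2 (z=12.0): negligible=0.35 → w = 0.35
R3 (z=56.6): medium=0.32, heavy=0.11; AND[min(a, b)] → w = 0.11
R4 (z=32.0): some=0.38, high=0.68; AND[min(a, b)] → w = 0.38
Weighted average = (0.32·26.0 + 0.35·12.0 + 0.11·56.6 + 0.38·32.0) / (0.32 + 0.35 + 0.11 + 0.38)
  = 30.9060 / 1.1600 = 26.64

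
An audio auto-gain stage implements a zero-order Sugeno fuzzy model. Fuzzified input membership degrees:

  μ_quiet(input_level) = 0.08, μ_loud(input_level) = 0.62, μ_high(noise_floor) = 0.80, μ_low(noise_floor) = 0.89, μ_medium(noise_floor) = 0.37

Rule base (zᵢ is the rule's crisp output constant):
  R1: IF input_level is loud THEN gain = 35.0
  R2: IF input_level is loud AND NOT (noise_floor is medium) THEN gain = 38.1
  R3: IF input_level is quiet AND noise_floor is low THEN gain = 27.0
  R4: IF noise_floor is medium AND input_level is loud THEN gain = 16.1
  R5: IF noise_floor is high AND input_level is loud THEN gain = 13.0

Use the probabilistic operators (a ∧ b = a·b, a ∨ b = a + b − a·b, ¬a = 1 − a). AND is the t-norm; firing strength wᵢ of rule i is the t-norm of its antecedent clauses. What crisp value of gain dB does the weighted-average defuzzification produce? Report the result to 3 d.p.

26.918

R1 (z=35.0): loud=0.62 → w = 0.6200
R2 (z=38.1): loud=0.62, ¬medium=1−0.37=0.63; AND[a·b] → w = 0.3906
R3 (z=27.0): quiet=0.08, low=0.89; AND[a·b] → w = 0.0712
R4 (z=16.1): medium=0.37, loud=0.62; AND[a·b] → w = 0.2294
R5 (z=13.0): high=0.80, loud=0.62; AND[a·b] → w = 0.4960
Weighted average = (0.6200·35.0 + 0.3906·38.1 + 0.0712·27.0 + 0.2294·16.1 + 0.4960·13.0) / (0.6200 + 0.3906 + 0.0712 + 0.2294 + 0.4960)
  = 48.6456 / 1.8072 = 26.918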